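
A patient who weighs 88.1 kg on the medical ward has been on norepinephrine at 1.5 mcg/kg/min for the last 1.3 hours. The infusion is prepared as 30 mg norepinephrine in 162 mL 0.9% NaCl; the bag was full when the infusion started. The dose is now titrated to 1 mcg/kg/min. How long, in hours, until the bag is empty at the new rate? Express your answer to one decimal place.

3.7 hours

Initial rate:
Dose = 1.5 mcg/kg/min × 88.1 kg = 132.15 mcg/min
132.15 mcg/min × 60 min/hr = 7929 mcg/hr
Concentration = 30 mg ÷ 162 mL = 0.1851852 mg/mL = 185.1852 mcg/mL
Rate = 7929 mcg/hr ÷ 185.1852 mcg/mL = 42.8166 mL/hr
Volume infused so far = 42.8166 mL/hr × 1.3 hr = 55.66158 mL
Volume remaining = 162 − 55.66158 = 106.3384 mL
New rate:
Dose = 1 mcg/kg/min × 88.1 kg = 88.1 mcg/min
88.1 mcg/min × 60 min/hr = 5286 mcg/hr
Rate = 5286 mcg/hr ÷ 185.1852 mcg/mL = 28.5444 mL/hr
Time remaining = 106.3384 mL ÷ 28.5444 mL/hr = 3.725369 hr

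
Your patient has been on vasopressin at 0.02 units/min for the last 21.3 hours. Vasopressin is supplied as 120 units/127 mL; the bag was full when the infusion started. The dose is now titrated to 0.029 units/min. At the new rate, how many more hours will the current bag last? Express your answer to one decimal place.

54.3 hours

Initial rate:
0.02 units/min × 60 min/hr = 1.2 units/hr
Concentration = 120 units ÷ 127 mL = 0.9448819 units/mL
Rate = 1.2 units/hr ÷ 0.9448819 units/mL = 1.27 mL/hr
Volume infused so far = 1.27 mL/hr × 21.3 hr = 27.051 mL
Volume remaining = 127 − 27.051 = 99.949 mL
New rate:
0.029 units/min × 60 min/hr = 1.74 units/hr
Rate = 1.74 units/hr ÷ 0.9448819 units/mL = 1.8415 mL/hr
Time remaining = 99.949 mL ÷ 1.8415 mL/hr = 54.27586 hr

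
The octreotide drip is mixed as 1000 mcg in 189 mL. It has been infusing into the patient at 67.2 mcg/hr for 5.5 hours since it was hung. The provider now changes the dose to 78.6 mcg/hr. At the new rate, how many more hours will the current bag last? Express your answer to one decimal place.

8.0 hours

Initial rate:
Concentration = 1000 mcg ÷ 189 mL = 5.291005 mcg/mL
Rate = 67.2 mcg/hr ÷ 5.291005 mcg/mL = 12.7008 mL/hr
Volume infused so far = 12.7008 mL/hr × 5.5 hr = 69.8544 mL
Volume remaining = 189 − 69.8544 = 119.1456 mL
New rate:
Rate = 78.6 mcg/hr ÷ 5.291005 mcg/mL = 14.8554 mL/hr
Time remaining = 119.1456 mL ÷ 14.8554 mL/hr = 8.020356 hr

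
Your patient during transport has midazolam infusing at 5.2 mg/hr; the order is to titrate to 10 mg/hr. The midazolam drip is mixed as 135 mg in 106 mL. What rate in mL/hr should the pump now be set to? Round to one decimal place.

Concentration = 135 mg ÷ 106 mL = 1.273585 mg/mL
Rate = 10 mg/hr ÷ 1.273585 mg/mL = 7.851852 mL/hr

7.9 mL/hr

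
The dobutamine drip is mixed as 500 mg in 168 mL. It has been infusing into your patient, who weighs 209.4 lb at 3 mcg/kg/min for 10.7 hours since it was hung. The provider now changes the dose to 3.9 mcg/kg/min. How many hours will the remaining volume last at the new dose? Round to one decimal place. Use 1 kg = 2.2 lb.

Initial rate:
Weight = 209.4 lb ÷ 2.2 lb/kg = 95.18182 kg
Dose = 3 mcg/kg/min × 95.18182 kg = 285.5455 mcg/min
285.5455 mcg/min × 60 min/hr = 17132.73 mcg/hr
Concentration = 500 mg ÷ 168 mL = 2.97619 mg/mL = 2976.19 mcg/mL
Rate = 17132.73 mcg/hr ÷ 2976.19 mcg/mL = 5.756596 mL/hr
Volume infused so far = 5.756596 mL/hr × 10.7 hr = 61.59558 mL
Volume remaining = 168 − 61.59558 = 106.4044 mL
New rate:
Dose = 3.9 mcg/kg/min × 95.18182 kg = 371.2091 mcg/min
371.2091 mcg/min × 60 min/hr = 22272.55 mcg/hr
Rate = 22272.55 mcg/hr ÷ 2976.19 mcg/mL = 7.483575 mL/hr
Time remaining = 106.4044 mL ÷ 7.483575 mL/hr = 14.21839 hr

14.2 hours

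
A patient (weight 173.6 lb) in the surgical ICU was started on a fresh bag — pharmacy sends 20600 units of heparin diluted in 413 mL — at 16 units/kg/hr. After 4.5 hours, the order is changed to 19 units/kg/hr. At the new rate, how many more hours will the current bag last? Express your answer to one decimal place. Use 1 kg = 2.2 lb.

Initial rate:
Weight = 173.6 lb ÷ 2.2 lb/kg = 78.90909 kg
Dose = 16 units/kg/hr × 78.90909 kg = 1262.545 units/hr
Concentration = 20600 units ÷ 413 mL = 49.87893 units/mL
Rate = 1262.545 units/hr ÷ 49.87893 units/mL = 25.3122 mL/hr
Volume infused so far = 25.3122 mL/hr × 4.5 hr = 113.9049 mL
Volume remaining = 413 − 113.9049 = 299.0951 mL
New rate:
Dose = 19 units/kg/hr × 78.90909 kg = 1499.273 units/hr
Rate = 1499.273 units/hr ÷ 49.87893 units/mL = 30.05823 mL/hr
Time remaining = 299.0951 mL ÷ 30.05823 mL/hr = 9.950521 hr

10.0 hours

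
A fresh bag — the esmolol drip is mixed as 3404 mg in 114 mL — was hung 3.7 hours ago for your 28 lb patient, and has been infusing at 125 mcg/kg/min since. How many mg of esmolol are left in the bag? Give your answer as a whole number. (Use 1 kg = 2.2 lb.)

3051 mg

Weight = 28 lb ÷ 2.2 lb/kg = 12.72727 kg
Dose = 125 mcg/kg/min × 12.72727 kg = 1590.909 mcg/min
1590.909 mcg/min × 60 min/hr = 95454.55 mcg/hr
Concentration = 3404 mg ÷ 114 mL = 29.85965 mg/mL = 29859.65 mcg/mL
Rate = 95454.55 mcg/hr ÷ 29859.65 mcg/mL = 3.196774 mL/hr
Volume infused = 3.196774 mL/hr × 3.7 hr = 11.82806 mL
Volume remaining = 114 − 11.82806 = 102.1719 mL
Drug remaining = 102.1719 mL × 29859.65 mcg/mL = 3050818 mcg = 3050.818 mg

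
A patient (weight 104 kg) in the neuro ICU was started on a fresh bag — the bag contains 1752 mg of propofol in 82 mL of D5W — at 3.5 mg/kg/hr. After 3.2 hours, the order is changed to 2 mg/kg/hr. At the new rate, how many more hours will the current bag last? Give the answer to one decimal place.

Initial rate:
Dose = 3.5 mg/kg/hr × 104 kg = 364 mg/hr
Concentration = 1752 mg ÷ 82 mL = 21.36585 mg/mL
Rate = 364 mg/hr ÷ 21.36585 mg/mL = 17.03653 mL/hr
Volume infused so far = 17.03653 mL/hr × 3.2 hr = 54.51689 mL
Volume remaining = 82 − 54.51689 = 27.48311 mL
New rate:
Dose = 2 mg/kg/hr × 104 kg = 208 mg/hr
Rate = 208 mg/hr ÷ 21.36585 mg/mL = 9.73516 mL/hr
Time remaining = 27.48311 mL ÷ 9.73516 mL/hr = 2.823077 hr

2.8 hours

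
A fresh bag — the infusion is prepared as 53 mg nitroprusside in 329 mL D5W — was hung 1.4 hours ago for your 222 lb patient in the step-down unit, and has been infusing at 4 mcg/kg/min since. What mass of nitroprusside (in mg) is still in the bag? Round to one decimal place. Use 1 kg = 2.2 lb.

Weight = 222 lb ÷ 2.2 lb/kg = 100.9091 kg
Dose = 4 mcg/kg/min × 100.9091 kg = 403.6364 mcg/min
403.6364 mcg/min × 60 min/hr = 24218.18 mcg/hr
Concentration = 53 mg ÷ 329 mL = 0.1610942 mg/mL = 161.0942 mcg/mL
Rate = 24218.18 mcg/hr ÷ 161.0942 mcg/mL = 150.3355 mL/hr
Volume infused = 150.3355 mL/hr × 1.4 hr = 210.4697 mL
Volume remaining = 329 − 210.4697 = 118.5303 mL
Drug remaining = 118.5303 mL × 161.0942 mcg/mL = 19094.55 mcg = 19.09455 mg

19.1 mg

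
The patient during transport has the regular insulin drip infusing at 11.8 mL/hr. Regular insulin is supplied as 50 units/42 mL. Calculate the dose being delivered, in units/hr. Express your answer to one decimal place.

Concentration = 50 units ÷ 42 mL = 1.190476 units/mL
Drug rate = 11.8 mL/hr × 1.190476 units/mL = 14.04762 units/hr

14.0 units/hr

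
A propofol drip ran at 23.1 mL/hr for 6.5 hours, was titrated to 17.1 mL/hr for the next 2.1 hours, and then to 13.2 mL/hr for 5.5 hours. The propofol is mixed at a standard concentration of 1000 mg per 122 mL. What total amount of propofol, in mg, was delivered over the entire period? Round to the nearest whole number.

2120 mg

Concentration = 1000 mg ÷ 122 mL = 8.196721 mg/mL
Stage 1: 23.1 mL/hr × 6.5 hr = 150.15 mL → 150.15 mL × 8.196721 mg/mL = 1230.738 mg
Stage 2: 17.1 mL/hr × 2.1 hr = 35.91 mL → 35.91 mL × 8.196721 mg/mL = 294.3443 mg
Stage 3: 13.2 mL/hr × 5.5 hr = 72.6 mL → 72.6 mL × 8.196721 mg/mL = 595.082 mg
Total = 1230.738 + 294.3443 + 595.082 = 2120.164 mg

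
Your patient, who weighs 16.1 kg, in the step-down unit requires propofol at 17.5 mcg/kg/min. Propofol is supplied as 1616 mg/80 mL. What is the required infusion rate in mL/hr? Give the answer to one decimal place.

0.8 mL/hr

Dose = 17.5 mcg/kg/min × 16.1 kg = 281.75 mcg/min
281.75 mcg/min × 60 min/hr = 16905 mcg/hr
Concentration = 1616 mg ÷ 80 mL = 20.2 mg/mL = 20200 mcg/mL
Rate = 16905 mcg/hr ÷ 20200 mcg/mL = 0.8368812 mL/hr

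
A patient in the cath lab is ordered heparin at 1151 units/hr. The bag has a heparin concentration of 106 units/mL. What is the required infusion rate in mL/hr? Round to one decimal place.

10.9 mL/hr

Rate = 1151 units/hr ÷ 106 units/mL = 10.85849 mL/hr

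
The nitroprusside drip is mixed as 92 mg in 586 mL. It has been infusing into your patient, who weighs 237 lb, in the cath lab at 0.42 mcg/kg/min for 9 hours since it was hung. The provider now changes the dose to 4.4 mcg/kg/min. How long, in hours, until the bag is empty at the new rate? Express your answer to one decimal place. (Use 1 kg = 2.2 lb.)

Initial rate:
Weight = 237 lb ÷ 2.2 lb/kg = 107.7273 kg
Dose = 0.42 mcg/kg/min × 107.7273 kg = 45.24545 mcg/min
45.24545 mcg/min × 60 min/hr = 2714.727 mcg/hr
Concentration = 92 mg ÷ 586 mL = 0.1569966 mg/mL = 156.9966 mcg/mL
Rate = 2714.727 mcg/hr ÷ 156.9966 mcg/mL = 17.29163 mL/hr
Volume infused so far = 17.29163 mL/hr × 9 hr = 155.6247 mL
Volume remaining = 586 − 155.6247 = 430.3753 mL
New rate:
Dose = 4.4 mcg/kg/min × 107.7273 kg = 474 mcg/min
474 mcg/min × 60 min/hr = 28440 mcg/hr
Rate = 28440 mcg/hr ÷ 156.9966 mcg/mL = 181.1504 mL/hr
Time remaining = 430.3753 mL ÷ 181.1504 mL/hr = 2.37579 hr

2.4 hours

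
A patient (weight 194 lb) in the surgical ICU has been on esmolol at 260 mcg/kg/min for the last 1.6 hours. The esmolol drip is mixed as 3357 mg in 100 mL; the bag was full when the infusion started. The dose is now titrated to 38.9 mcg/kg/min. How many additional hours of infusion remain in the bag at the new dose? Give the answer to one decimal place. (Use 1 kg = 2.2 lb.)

Initial rate:
Weight = 194 lb ÷ 2.2 lb/kg = 88.18182 kg
Dose = 260 mcg/kg/min × 88.18182 kg = 22927.27 mcg/min
22927.27 mcg/min × 60 min/hr = 1375636 mcg/hr
Concentration = 3357 mg ÷ 100 mL = 33.57 mg/mL = 33570 mcg/mL
Rate = 1375636 mcg/hr ÷ 33570 mcg/mL = 40.97815 mL/hr
Volume infused so far = 40.97815 mL/hr × 1.6 hr = 65.56503 mL
Volume remaining = 100 − 65.56503 = 34.43497 mL
New rate:
Dose = 38.9 mcg/kg/min × 88.18182 kg = 3430.273 mcg/min
3430.273 mcg/min × 60 min/hr = 205816.4 mcg/hr
Rate = 205816.4 mcg/hr ÷ 33570 mcg/mL = 6.130961 mL/hr
Time remaining = 34.43497 mL ÷ 6.130961 mL/hr = 5.616569 hr

5.6 hours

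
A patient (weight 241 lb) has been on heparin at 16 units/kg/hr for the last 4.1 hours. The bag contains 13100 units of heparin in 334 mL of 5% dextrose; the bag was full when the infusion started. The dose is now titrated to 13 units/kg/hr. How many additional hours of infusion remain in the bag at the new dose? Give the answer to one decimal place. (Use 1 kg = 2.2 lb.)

Initial rate:
Weight = 241 lb ÷ 2.2 lb/kg = 109.5455 kg
Dose = 16 units/kg/hr × 109.5455 kg = 1752.727 units/hr
Concentration = 13100 units ÷ 334 mL = 39.22156 units/mL
Rate = 1752.727 units/hr ÷ 39.22156 units/mL = 44.68786 mL/hr
Volume infused so far = 44.68786 mL/hr × 4.1 hr = 183.2202 mL
Volume remaining = 334 − 183.2202 = 150.7798 mL
New rate:
Dose = 13 units/kg/hr × 109.5455 kg = 1424.091 units/hr
Rate = 1424.091 units/hr ÷ 39.22156 units/mL = 36.30888 mL/hr
Time remaining = 150.7798 mL ÷ 36.30888 mL/hr = 4.152697 hr

4.2 hours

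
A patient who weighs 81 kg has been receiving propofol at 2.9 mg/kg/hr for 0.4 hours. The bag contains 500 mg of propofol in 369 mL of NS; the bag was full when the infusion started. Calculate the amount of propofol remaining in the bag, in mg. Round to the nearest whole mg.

406 mg

Dose = 2.9 mg/kg/hr × 81 kg = 234.9 mg/hr
Concentration = 500 mg ÷ 369 mL = 1.355014 mg/mL
Rate = 234.9 mg/hr ÷ 1.355014 mg/mL = 173.3562 mL/hr
Volume infused = 173.3562 mL/hr × 0.4 hr = 69.34248 mL
Volume remaining = 369 − 69.34248 = 299.6575 mL
Drug remaining = 299.6575 mL × 1.355014 mg/mL = 406.04 mg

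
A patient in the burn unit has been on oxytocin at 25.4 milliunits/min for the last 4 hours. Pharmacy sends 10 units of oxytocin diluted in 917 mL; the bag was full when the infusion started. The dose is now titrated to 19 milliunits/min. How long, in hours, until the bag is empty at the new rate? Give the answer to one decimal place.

Initial rate:
25.4 milliunits/min × 60 min/hr = 1524 milliunits/hr
Concentration = 10 units ÷ 917 mL = 0.01090513 units/mL = 10.90513 milliunits/mL
Rate = 1524 milliunits/hr ÷ 10.90513 milliunits/mL = 139.7508 mL/hr
Volume infused so far = 139.7508 mL/hr × 4 hr = 559.0032 mL
Volume remaining = 917 − 559.0032 = 357.9968 mL
New rate:
19 milliunits/min × 60 min/hr = 1140 milliunits/hr
Rate = 1140 milliunits/hr ÷ 10.90513 milliunits/mL = 104.538 mL/hr
Time remaining = 357.9968 mL ÷ 104.538 mL/hr = 3.424561 hr

3.4 hours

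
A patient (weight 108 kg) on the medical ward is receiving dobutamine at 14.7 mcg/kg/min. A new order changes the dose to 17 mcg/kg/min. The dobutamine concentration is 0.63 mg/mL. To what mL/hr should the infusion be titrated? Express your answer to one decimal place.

174.9 mL/hr

Dose = 17 mcg/kg/min × 108 kg = 1836 mcg/min
1836 mcg/min × 60 min/hr = 110160 mcg/hr
Concentration = 0.63 mg/mL = 630 mcg/mL
Rate = 110160 mcg/hr ÷ 630 mcg/mL = 174.8571 mL/hr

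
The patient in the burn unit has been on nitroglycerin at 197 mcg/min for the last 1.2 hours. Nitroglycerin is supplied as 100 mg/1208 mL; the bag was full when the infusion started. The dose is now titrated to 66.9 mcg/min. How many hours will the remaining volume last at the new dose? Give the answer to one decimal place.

Initial rate:
197 mcg/min × 60 min/hr = 11820 mcg/hr
Concentration = 100 mg ÷ 1208 mL = 0.08278146 mg/mL = 82.78146 mcg/mL
Rate = 11820 mcg/hr ÷ 82.78146 mcg/mL = 142.7856 mL/hr
Volume infused so far = 142.7856 mL/hr × 1.2 hr = 171.3427 mL
Volume remaining = 1208 − 171.3427 = 1036.657 mL
New rate:
66.9 mcg/min × 60 min/hr = 4014 mcg/hr
Rate = 4014 mcg/hr ÷ 82.78146 mcg/mL = 48.48912 mL/hr
Time remaining = 1036.657 mL ÷ 48.48912 mL/hr = 21.37917 hr

21.4 hours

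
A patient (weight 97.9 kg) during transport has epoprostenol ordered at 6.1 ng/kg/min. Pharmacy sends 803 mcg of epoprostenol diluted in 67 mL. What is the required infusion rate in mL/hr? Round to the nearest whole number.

Dose = 6.1 ng/kg/min × 97.9 kg = 597.19 ng/min
597.19 ng/min × 60 min/hr = 35831.4 ng/hr
Concentration = 803 mcg ÷ 67 mL = 11.98507 mcg/mL = 11985.07 ng/mL
Rate = 35831.4 ng/hr ÷ 11985.07 ng/mL = 2.989668 mL/hr

3 mL/hr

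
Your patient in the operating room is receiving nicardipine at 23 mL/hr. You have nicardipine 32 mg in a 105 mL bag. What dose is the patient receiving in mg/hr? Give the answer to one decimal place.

Concentration = 32 mg ÷ 105 mL = 0.3047619 mg/mL
Drug rate = 23 mL/hr × 0.3047619 mg/mL = 7.009524 mg/hr

7.0 mg/hr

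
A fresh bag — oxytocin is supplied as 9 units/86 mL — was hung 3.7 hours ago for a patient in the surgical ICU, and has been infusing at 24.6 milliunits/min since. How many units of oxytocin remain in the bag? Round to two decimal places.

3.54 units

24.6 milliunits/min × 60 min/hr = 1476 milliunits/hr
Concentration = 9 units ÷ 86 mL = 0.1046512 units/mL = 104.6512 milliunits/mL
Rate = 1476 milliunits/hr ÷ 104.6512 milliunits/mL = 14.104 mL/hr
Volume infused = 14.104 mL/hr × 3.7 hr = 52.1848 mL
Volume remaining = 86 − 52.1848 = 33.8152 mL
Drug remaining = 33.8152 mL × 104.6512 milliunits/mL = 3538.8 milliunits = 3.5388 units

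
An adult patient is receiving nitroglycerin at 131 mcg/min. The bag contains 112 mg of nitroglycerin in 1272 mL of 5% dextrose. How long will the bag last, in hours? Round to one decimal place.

131 mcg/min × 60 min/hr = 7860 mcg/hr
Concentration = 112 mg ÷ 1272 mL = 0.08805031 mg/mL = 88.05031 mcg/mL
Rate = 7860 mcg/hr ÷ 88.05031 mcg/mL = 89.26714 mL/hr
Duration = 1272 mL ÷ 89.26714 mL/hr = 14.24936 hr

14.2 hours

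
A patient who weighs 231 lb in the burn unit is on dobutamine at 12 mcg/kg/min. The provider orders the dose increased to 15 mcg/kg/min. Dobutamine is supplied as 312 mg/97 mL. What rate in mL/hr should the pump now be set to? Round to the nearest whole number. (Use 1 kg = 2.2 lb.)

Weight = 231 lb ÷ 2.2 lb/kg = 105 kg
Dose = 15 mcg/kg/min × 105 kg = 1575 mcg/min
1575 mcg/min × 60 min/hr = 94500 mcg/hr
Concentration = 312 mg ÷ 97 mL = 3.216495 mg/mL = 3216.495 mcg/mL
Rate = 94500 mcg/hr ÷ 3216.495 mcg/mL = 29.37981 mL/hr

29 mL/hr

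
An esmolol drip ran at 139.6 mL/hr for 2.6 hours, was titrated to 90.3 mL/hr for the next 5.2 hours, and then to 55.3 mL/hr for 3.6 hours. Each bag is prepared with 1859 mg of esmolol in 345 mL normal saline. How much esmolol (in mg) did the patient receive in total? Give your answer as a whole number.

5559 mg

Concentration = 1859 mg ÷ 345 mL = 5.388406 mg/mL
Stage 1: 139.6 mL/hr × 2.6 hr = 362.96 mL → 362.96 mL × 5.388406 mg/mL = 1955.776 mg
Stage 2: 90.3 mL/hr × 5.2 hr = 469.56 mL → 469.56 mL × 5.388406 mg/mL = 2530.18 mg
Stage 3: 55.3 mL/hr × 3.6 hr = 199.08 mL → 199.08 mL × 5.388406 mg/mL = 1072.724 mg
Total = 1955.776 + 2530.18 + 1072.724 = 5558.679 mg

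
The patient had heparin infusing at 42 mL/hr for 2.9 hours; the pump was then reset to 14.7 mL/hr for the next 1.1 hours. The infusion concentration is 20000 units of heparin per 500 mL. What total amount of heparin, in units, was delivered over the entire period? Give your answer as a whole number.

Concentration = 20000 units ÷ 500 mL = 40 units/mL
Stage 1: 42 mL/hr × 2.9 hr = 121.8 mL → 121.8 mL × 40 units/mL = 4872 units
Stage 2: 14.7 mL/hr × 1.1 hr = 16.17 mL → 16.17 mL × 40 units/mL = 646.8 units
Total = 4872 + 646.8 = 5518.8 units

5519 units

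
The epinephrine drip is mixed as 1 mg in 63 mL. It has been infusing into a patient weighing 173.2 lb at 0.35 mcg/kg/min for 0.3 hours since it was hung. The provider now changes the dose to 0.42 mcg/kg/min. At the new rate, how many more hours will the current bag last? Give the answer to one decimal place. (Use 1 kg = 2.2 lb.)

0.3 hours

Initial rate:
Weight = 173.2 lb ÷ 2.2 lb/kg = 78.72727 kg
Dose = 0.35 mcg/kg/min × 78.72727 kg = 27.55455 mcg/min
27.55455 mcg/min × 60 min/hr = 1653.273 mcg/hr
Concentration = 1 mg ÷ 63 mL = 0.01587302 mg/mL = 15.87302 mcg/mL
Rate = 1653.273 mcg/hr ÷ 15.87302 mcg/mL = 104.1562 mL/hr
Volume infused so far = 104.1562 mL/hr × 0.3 hr = 31.24685 mL
Volume remaining = 63 − 31.24685 = 31.75315 mL
New rate:
Dose = 0.42 mcg/kg/min × 78.72727 kg = 33.06545 mcg/min
33.06545 mcg/min × 60 min/hr = 1983.927 mcg/hr
Rate = 1983.927 mcg/hr ÷ 15.87302 mcg/mL = 124.9874 mL/hr
Time remaining = 31.75315 mL ÷ 124.9874 mL/hr = 0.2540507 hr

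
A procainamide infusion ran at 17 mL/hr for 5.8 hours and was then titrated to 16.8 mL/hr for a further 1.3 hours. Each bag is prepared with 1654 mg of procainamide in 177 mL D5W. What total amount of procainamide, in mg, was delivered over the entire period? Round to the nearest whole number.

1125 mg

Concentration = 1654 mg ÷ 177 mL = 9.344633 mg/mL
Stage 1: 17 mL/hr × 5.8 hr = 98.6 mL → 98.6 mL × 9.344633 mg/mL = 921.3808 mg
Stage 2: 16.8 mL/hr × 1.3 hr = 21.84 mL → 21.84 mL × 9.344633 mg/mL = 204.0868 mg
Total = 921.3808 + 204.0868 = 1125.468 mg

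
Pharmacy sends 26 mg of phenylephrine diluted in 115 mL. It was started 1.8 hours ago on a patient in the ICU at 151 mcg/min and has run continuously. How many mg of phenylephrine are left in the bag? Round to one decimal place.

151 mcg/min × 60 min/hr = 9060 mcg/hr
Concentration = 26 mg ÷ 115 mL = 0.226087 mg/mL = 226.087 mcg/mL
Rate = 9060 mcg/hr ÷ 226.087 mcg/mL = 40.07308 mL/hr
Volume infused = 40.07308 mL/hr × 1.8 hr = 72.13154 mL
Volume remaining = 115 − 72.13154 = 42.86846 mL
Drug remaining = 42.86846 mL × 226.087 mcg/mL = 9692 mcg = 9.692 mg

9.7 mg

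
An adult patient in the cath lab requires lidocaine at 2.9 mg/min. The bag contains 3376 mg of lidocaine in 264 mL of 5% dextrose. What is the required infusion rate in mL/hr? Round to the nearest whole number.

14 mL/hr

2.9 mg/min × 60 min/hr = 174 mg/hr
Concentration = 3376 mg ÷ 264 mL = 12.78788 mg/mL
Rate = 174 mg/hr ÷ 12.78788 mg/mL = 13.60664 mL/hr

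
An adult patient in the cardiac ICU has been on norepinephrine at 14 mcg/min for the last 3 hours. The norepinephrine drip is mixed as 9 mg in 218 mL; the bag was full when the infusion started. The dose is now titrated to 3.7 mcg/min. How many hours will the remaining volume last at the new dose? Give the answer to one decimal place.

Initial rate:
14 mcg/min × 60 min/hr = 840 mcg/hr
Concentration = 9 mg ÷ 218 mL = 0.0412844 mg/mL = 41.2844 mcg/mL
Rate = 840 mcg/hr ÷ 41.2844 mcg/mL = 20.34667 mL/hr
Volume infused so far = 20.34667 mL/hr × 3 hr = 61.04 mL
Volume remaining = 218 − 61.04 = 156.96 mL
New rate:
3.7 mcg/min × 60 min/hr = 222 mcg/hr
Rate = 222 mcg/hr ÷ 41.2844 mcg/mL = 5.377333 mL/hr
Time remaining = 156.96 mL ÷ 5.377333 mL/hr = 29.18919 hr

29.2 hours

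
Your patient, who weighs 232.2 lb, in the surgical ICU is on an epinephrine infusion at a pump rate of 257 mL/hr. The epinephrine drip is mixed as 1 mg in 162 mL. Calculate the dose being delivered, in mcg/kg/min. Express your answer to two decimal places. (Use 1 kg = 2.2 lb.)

Weight = 232.2 lb ÷ 2.2 lb/kg = 105.5455 kg
Concentration = 1 mg ÷ 162 mL = 0.00617284 mg/mL = 6.17284 mcg/mL
Drug rate = 257 mL/hr × 6.17284 mcg/mL = 1586.42 mcg/hr
1586.42 mcg/hr ÷ 60 min/hr = 26.44033 mcg/min
26.44033 mcg/min ÷ 105.5455 kg = 0.2505113 mcg/kg/min

0.25 mcg/kg/min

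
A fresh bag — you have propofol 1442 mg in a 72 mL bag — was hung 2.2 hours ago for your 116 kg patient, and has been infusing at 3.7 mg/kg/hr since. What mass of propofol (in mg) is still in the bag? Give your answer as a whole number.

498 mg

Dose = 3.7 mg/kg/hr × 116 kg = 429.2 mg/hr
Concentration = 1442 mg ÷ 72 mL = 20.02778 mg/mL
Rate = 429.2 mg/hr ÷ 20.02778 mg/mL = 21.43024 mL/hr
Volume infused = 21.43024 mL/hr × 2.2 hr = 47.14652 mL
Volume remaining = 72 − 47.14652 = 24.85348 mL
Drug remaining = 24.85348 mL × 20.02778 mg/mL = 497.76 mg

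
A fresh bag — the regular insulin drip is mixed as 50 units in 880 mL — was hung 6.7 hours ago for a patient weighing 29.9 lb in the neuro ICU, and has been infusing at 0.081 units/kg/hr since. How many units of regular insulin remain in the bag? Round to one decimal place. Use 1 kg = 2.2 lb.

Weight = 29.9 lb ÷ 2.2 lb/kg = 13.59091 kg
Dose = 0.081 units/kg/hr × 13.59091 kg = 1.100864 units/hr
Concentration = 50 units ÷ 880 mL = 0.05681818 units/mL
Rate = 1.100864 units/hr ÷ 0.05681818 units/mL = 19.3752 mL/hr
Volume infused = 19.3752 mL/hr × 6.7 hr = 129.8138 mL
Volume remaining = 880 − 129.8138 = 750.1862 mL
Drug remaining = 750.1862 mL × 0.05681818 units/mL = 42.62421 units

42.6 units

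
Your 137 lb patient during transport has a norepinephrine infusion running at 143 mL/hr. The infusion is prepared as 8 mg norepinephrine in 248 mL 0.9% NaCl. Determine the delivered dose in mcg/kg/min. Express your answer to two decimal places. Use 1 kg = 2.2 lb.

1.23 mcg/kg/min

Weight = 137 lb ÷ 2.2 lb/kg = 62.27273 kg
Concentration = 8 mg ÷ 248 mL = 0.03225806 mg/mL = 32.25806 mcg/mL
Drug rate = 143 mL/hr × 32.25806 mcg/mL = 4612.903 mcg/hr
4612.903 mcg/hr ÷ 60 min/hr = 76.88172 mcg/min
76.88172 mcg/min ÷ 62.27273 kg = 1.234597 mcg/kg/min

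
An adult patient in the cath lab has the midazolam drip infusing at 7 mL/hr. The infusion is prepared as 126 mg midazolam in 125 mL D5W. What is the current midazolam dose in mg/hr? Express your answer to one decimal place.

7.1 mg/hr

Concentration = 126 mg ÷ 125 mL = 1.008 mg/mL
Drug rate = 7 mL/hr × 1.008 mg/mL = 7.056 mg/hr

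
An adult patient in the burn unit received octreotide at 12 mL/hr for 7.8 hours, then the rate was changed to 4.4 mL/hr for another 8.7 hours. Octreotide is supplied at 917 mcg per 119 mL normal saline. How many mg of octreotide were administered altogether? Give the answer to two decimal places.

1.02 mg

Concentration = 917 mcg ÷ 119 mL = 7.705882 mcg/mL
Stage 1: 12 mL/hr × 7.8 hr = 93.6 mL → 93.6 mL × 7.705882 mcg/mL = 721.2706 mcg
Stage 2: 4.4 mL/hr × 8.7 hr = 38.28 mL → 38.28 mL × 7.705882 mcg/mL = 294.9812 mcg
Total = 721.2706 + 294.9812 = 1016.252 mcg = 1.016252 mg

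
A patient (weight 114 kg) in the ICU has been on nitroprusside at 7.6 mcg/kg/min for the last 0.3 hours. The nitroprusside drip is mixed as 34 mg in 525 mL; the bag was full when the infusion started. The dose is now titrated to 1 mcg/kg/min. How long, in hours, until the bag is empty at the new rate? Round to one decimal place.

2.7 hours

Initial rate:
Dose = 7.6 mcg/kg/min × 114 kg = 866.4 mcg/min
866.4 mcg/min × 60 min/hr = 51984 mcg/hr
Concentration = 34 mg ÷ 525 mL = 0.0647619 mg/mL = 64.7619 mcg/mL
Rate = 51984 mcg/hr ÷ 64.7619 mcg/mL = 802.6941 mL/hr
Volume infused so far = 802.6941 mL/hr × 0.3 hr = 240.8082 mL
Volume remaining = 525 − 240.8082 = 284.1918 mL
New rate:
Dose = 1 mcg/kg/min × 114 kg = 114 mcg/min
114 mcg/min × 60 min/hr = 6840 mcg/hr
Rate = 6840 mcg/hr ÷ 64.7619 mcg/mL = 105.6176 mL/hr
Time remaining = 284.1918 mL ÷ 105.6176 mL/hr = 2.69076 hr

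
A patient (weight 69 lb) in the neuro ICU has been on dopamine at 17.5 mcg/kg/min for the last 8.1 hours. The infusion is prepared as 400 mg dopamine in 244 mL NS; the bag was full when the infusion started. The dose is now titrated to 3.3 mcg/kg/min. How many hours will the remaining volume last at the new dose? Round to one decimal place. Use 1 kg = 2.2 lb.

21.5 hours

Initial rate:
Weight = 69 lb ÷ 2.2 lb/kg = 31.36364 kg
Dose = 17.5 mcg/kg/min × 31.36364 kg = 548.8636 mcg/min
548.8636 mcg/min × 60 min/hr = 32931.82 mcg/hr
Concentration = 400 mg ÷ 244 mL = 1.639344 mg/mL = 1639.344 mcg/mL
Rate = 32931.82 mcg/hr ÷ 1639.344 mcg/mL = 20.08841 mL/hr
Volume infused so far = 20.08841 mL/hr × 8.1 hr = 162.7161 mL
Volume remaining = 244 − 162.7161 = 81.28389 mL
New rate:
Dose = 3.3 mcg/kg/min × 31.36364 kg = 103.5 mcg/min
103.5 mcg/min × 60 min/hr = 6210 mcg/hr
Rate = 6210 mcg/hr ÷ 1639.344 mcg/mL = 3.7881 mL/hr
Time remaining = 81.28389 mL ÷ 3.7881 mL/hr = 21.45769 hr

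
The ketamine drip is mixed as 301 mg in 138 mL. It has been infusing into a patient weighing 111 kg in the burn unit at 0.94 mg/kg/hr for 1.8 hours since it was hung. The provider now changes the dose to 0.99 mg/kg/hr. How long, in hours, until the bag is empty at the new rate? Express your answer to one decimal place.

1.0 hours

Initial rate:
Dose = 0.94 mg/kg/hr × 111 kg = 104.34 mg/hr
Concentration = 301 mg ÷ 138 mL = 2.181159 mg/mL
Rate = 104.34 mg/hr ÷ 2.181159 mg/mL = 47.83694 mL/hr
Volume infused so far = 47.83694 mL/hr × 1.8 hr = 86.1065 mL
Volume remaining = 138 − 86.1065 = 51.8935 mL
New rate:
Dose = 0.99 mg/kg/hr × 111 kg = 109.89 mg/hr
Rate = 109.89 mg/hr ÷ 2.181159 mg/mL = 50.38146 mL/hr
Time remaining = 51.8935 mL ÷ 50.38146 mL/hr = 1.030012 hr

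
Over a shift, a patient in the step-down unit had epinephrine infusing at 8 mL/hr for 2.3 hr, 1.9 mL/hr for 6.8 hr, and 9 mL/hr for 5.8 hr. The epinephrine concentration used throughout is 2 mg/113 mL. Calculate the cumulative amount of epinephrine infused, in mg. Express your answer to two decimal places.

Concentration = 2 mg ÷ 113 mL = 0.01769912 mg/mL
Stage 1: 8 mL/hr × 2.3 hr = 18.4 mL → 18.4 mL × 0.01769912 mg/mL = 0.3256637 mg
Stage 2: 1.9 mL/hr × 6.8 hr = 12.92 mL → 12.92 mL × 0.01769912 mg/mL = 0.2286726 mg
Stage 3: 9 mL/hr × 5.8 hr = 52.2 mL → 52.2 mL × 0.01769912 mg/mL = 0.9238938 mg
Total = 0.3256637 + 0.2286726 + 0.9238938 = 1.47823 mg

1.48 mg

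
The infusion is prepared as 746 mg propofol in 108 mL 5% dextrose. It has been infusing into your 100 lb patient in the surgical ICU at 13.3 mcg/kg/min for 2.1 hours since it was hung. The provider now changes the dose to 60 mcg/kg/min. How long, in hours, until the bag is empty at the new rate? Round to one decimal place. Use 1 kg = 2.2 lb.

4.1 hours

Initial rate:
Weight = 100 lb ÷ 2.2 lb/kg = 45.45455 kg
Dose = 13.3 mcg/kg/min × 45.45455 kg = 604.5455 mcg/min
604.5455 mcg/min × 60 min/hr = 36272.73 mcg/hr
Concentration = 746 mg ÷ 108 mL = 6.907407 mg/mL = 6907.407 mcg/mL
Rate = 36272.73 mcg/hr ÷ 6907.407 mcg/mL = 5.25128 mL/hr
Volume infused so far = 5.25128 mL/hr × 2.1 hr = 11.02769 mL
Volume remaining = 108 − 11.02769 = 96.97231 mL
New rate:
Dose = 60 mcg/kg/min × 45.45455 kg = 2727.273 mcg/min
2727.273 mcg/min × 60 min/hr = 163636.4 mcg/hr
Rate = 163636.4 mcg/hr ÷ 6907.407 mcg/mL = 23.68998 mL/hr
Time remaining = 96.97231 mL ÷ 23.68998 mL/hr = 4.093389 hr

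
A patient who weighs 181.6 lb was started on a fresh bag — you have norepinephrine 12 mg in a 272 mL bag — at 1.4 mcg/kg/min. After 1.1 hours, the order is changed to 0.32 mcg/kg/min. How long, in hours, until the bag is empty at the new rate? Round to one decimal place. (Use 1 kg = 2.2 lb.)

2.8 hours

Initial rate:
Weight = 181.6 lb ÷ 2.2 lb/kg = 82.54545 kg
Dose = 1.4 mcg/kg/min × 82.54545 kg = 115.5636 mcg/min
115.5636 mcg/min × 60 min/hr = 6933.818 mcg/hr
Concentration = 12 mg ÷ 272 mL = 0.04411765 mg/mL = 44.11765 mcg/mL
Rate = 6933.818 mcg/hr ÷ 44.11765 mcg/mL = 157.1665 mL/hr
Volume infused so far = 157.1665 mL/hr × 1.1 hr = 172.8832 mL
Volume remaining = 272 − 172.8832 = 99.1168 mL
New rate:
Dose = 0.32 mcg/kg/min × 82.54545 kg = 26.41455 mcg/min
26.41455 mcg/min × 60 min/hr = 1584.873 mcg/hr
Rate = 1584.873 mcg/hr ÷ 44.11765 mcg/mL = 35.92378 mL/hr
Time remaining = 99.1168 mL ÷ 35.92378 mL/hr = 2.759086 hr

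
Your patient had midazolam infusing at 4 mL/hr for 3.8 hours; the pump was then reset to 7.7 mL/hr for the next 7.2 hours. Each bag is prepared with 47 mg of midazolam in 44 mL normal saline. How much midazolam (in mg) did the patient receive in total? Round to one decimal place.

75.5 mg

Concentration = 47 mg ÷ 44 mL = 1.068182 mg/mL
Stage 1: 4 mL/hr × 3.8 hr = 15.2 mL → 15.2 mL × 1.068182 mg/mL = 16.23636 mg
Stage 2: 7.7 mL/hr × 7.2 hr = 55.44 mL → 55.44 mL × 1.068182 mg/mL = 59.22 mg
Total = 16.23636 + 59.22 = 75.45636 mg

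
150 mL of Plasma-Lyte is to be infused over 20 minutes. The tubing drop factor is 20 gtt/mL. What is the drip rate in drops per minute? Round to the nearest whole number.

150 gtt/min

150 mL ÷ (20 min) = 7.5 mL/min
7.5 mL/min × 20 gtt/mL = 150 gtt/min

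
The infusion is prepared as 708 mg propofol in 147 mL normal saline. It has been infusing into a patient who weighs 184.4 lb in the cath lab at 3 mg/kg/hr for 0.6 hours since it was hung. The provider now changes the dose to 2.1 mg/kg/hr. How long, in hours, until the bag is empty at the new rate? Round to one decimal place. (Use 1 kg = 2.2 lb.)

Initial rate:
Weight = 184.4 lb ÷ 2.2 lb/kg = 83.81818 kg
Dose = 3 mg/kg/hr × 83.81818 kg = 251.4545 mg/hr
Concentration = 708 mg ÷ 147 mL = 4.816327 mg/mL
Rate = 251.4545 mg/hr ÷ 4.816327 mg/mL = 52.20878 mL/hr
Volume infused so far = 52.20878 mL/hr × 0.6 hr = 31.32527 mL
Volume remaining = 147 − 31.32527 = 115.6747 mL
New rate:
Dose = 2.1 mg/kg/hr × 83.81818 kg = 176.0182 mg/hr
Rate = 176.0182 mg/hr ÷ 4.816327 mg/mL = 36.54615 mL/hr
Time remaining = 115.6747 mL ÷ 36.54615 mL/hr = 3.165169 hr

3.2 hours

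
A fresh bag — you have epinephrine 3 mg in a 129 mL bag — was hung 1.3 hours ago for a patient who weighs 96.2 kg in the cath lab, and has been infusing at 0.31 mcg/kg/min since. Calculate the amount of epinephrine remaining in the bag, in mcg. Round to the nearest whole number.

Dose = 0.31 mcg/kg/min × 96.2 kg = 29.822 mcg/min
29.822 mcg/min × 60 min/hr = 1789.32 mcg/hr
Concentration = 3 mg ÷ 129 mL = 0.02325581 mg/mL = 23.25581 mcg/mL
Rate = 1789.32 mcg/hr ÷ 23.25581 mcg/mL = 76.94076 mL/hr
Volume infused = 76.94076 mL/hr × 1.3 hr = 100.023 mL
Volume remaining = 129 − 100.023 = 28.97701 mL
Drug remaining = 28.97701 mL × 23.25581 mcg/mL = 673.884 mcg

674 mcg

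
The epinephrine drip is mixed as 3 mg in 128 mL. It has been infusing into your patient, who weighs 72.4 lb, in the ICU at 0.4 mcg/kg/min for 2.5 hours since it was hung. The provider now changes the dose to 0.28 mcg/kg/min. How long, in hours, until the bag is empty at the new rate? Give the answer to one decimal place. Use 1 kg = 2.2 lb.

1.9 hours

Initial rate:
Weight = 72.4 lb ÷ 2.2 lb/kg = 32.90909 kg
Dose = 0.4 mcg/kg/min × 32.90909 kg = 13.16364 mcg/min
13.16364 mcg/min × 60 min/hr = 789.8182 mcg/hr
Concentration = 3 mg ÷ 128 mL = 0.0234375 mg/mL = 23.4375 mcg/mL
Rate = 789.8182 mcg/hr ÷ 23.4375 mcg/mL = 33.69891 mL/hr
Volume infused so far = 33.69891 mL/hr × 2.5 hr = 84.24727 mL
Volume remaining = 128 − 84.24727 = 43.75273 mL
New rate:
Dose = 0.28 mcg/kg/min × 32.90909 kg = 9.214545 mcg/min
9.214545 mcg/min × 60 min/hr = 552.8727 mcg/hr
Rate = 552.8727 mcg/hr ÷ 23.4375 mcg/mL = 23.58924 mL/hr
Time remaining = 43.75273 mL ÷ 23.58924 mL/hr = 1.854775 hr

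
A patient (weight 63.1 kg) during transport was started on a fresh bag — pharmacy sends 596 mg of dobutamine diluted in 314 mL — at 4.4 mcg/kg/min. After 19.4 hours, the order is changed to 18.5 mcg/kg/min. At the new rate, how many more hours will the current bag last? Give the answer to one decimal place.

3.9 hours

Initial rate:
Dose = 4.4 mcg/kg/min × 63.1 kg = 277.64 mcg/min
277.64 mcg/min × 60 min/hr = 16658.4 mcg/hr
Concentration = 596 mg ÷ 314 mL = 1.898089 mg/mL = 1898.089 mcg/mL
Rate = 16658.4 mcg/hr ÷ 1898.089 mcg/mL = 8.776405 mL/hr
Volume infused so far = 8.776405 mL/hr × 19.4 hr = 170.2623 mL
Volume remaining = 314 − 170.2623 = 143.7377 mL
New rate:
Dose = 18.5 mcg/kg/min × 63.1 kg = 1167.35 mcg/min
1167.35 mcg/min × 60 min/hr = 70041 mcg/hr
Rate = 70041 mcg/hr ÷ 1898.089 mcg/mL = 36.9008 mL/hr
Time remaining = 143.7377 mL ÷ 36.9008 mL/hr = 3.895248 hr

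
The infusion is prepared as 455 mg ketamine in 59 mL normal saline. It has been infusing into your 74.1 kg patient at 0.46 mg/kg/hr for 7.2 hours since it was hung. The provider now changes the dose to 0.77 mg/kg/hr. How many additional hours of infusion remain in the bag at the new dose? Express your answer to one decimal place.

Initial rate:
Dose = 0.46 mg/kg/hr × 74.1 kg = 34.086 mg/hr
Concentration = 455 mg ÷ 59 mL = 7.711864 mg/mL
Rate = 34.086 mg/hr ÷ 7.711864 mg/mL = 4.419943 mL/hr
Volume infused so far = 4.419943 mL/hr × 7.2 hr = 31.82359 mL
Volume remaining = 59 − 31.82359 = 27.17641 mL
New rate:
Dose = 0.77 mg/kg/hr × 74.1 kg = 57.057 mg/hr
Rate = 57.057 mg/hr ÷ 7.711864 mg/mL = 7.3986 mL/hr
Time remaining = 27.17641 mL ÷ 7.3986 mL/hr = 3.673183 hr

3.7 hours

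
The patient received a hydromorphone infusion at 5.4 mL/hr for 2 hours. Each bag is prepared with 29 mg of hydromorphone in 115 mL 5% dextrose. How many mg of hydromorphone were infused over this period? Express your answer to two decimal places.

2.72 mg

Concentration = 29 mg ÷ 115 mL = 0.2521739 mg/mL
Drug rate = 5.4 mL/hr × 0.2521739 mg/mL = 1.361739 mg/hr
Total = 1.361739 mg/hr × 2 hr = 2.723478 mg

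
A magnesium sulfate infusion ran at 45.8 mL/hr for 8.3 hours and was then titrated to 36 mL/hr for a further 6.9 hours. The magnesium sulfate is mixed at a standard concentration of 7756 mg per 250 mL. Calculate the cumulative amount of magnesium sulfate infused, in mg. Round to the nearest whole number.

19500 mg

Concentration = 7756 mg ÷ 250 mL = 31.024 mg/mL
Stage 1: 45.8 mL/hr × 8.3 hr = 380.14 mL → 380.14 mL × 31.024 mg/mL = 11793.46 mg
Stage 2: 36 mL/hr × 6.9 hr = 248.4 mL → 248.4 mL × 31.024 mg/mL = 7706.362 mg
Total = 11793.46 + 7706.362 = 19499.82 mg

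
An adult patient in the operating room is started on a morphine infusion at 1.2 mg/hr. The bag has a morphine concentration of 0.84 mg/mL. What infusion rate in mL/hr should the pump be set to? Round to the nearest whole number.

1 mL/hr

Rate = 1.2 mg/hr ÷ 0.84 mg/mL = 1.428571 mL/hr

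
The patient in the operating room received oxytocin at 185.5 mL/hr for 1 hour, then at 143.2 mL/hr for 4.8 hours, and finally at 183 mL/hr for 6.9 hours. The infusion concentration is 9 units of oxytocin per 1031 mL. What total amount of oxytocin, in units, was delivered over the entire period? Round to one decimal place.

18.6 units

Concentration = 9 units ÷ 1031 mL = 0.008729389 units/mL
Stage 1: 185.5 mL/hr × 1 hr = 185.5 mL → 185.5 mL × 0.008729389 units/mL = 1.619302 units
Stage 2: 143.2 mL/hr × 4.8 hr = 687.36 mL → 687.36 mL × 0.008729389 units/mL = 6.000233 units
Stage 3: 183 mL/hr × 6.9 hr = 1262.7 mL → 1262.7 mL × 0.008729389 units/mL = 11.0226 units
Total = 1.619302 + 6.000233 + 11.0226 = 18.64213 units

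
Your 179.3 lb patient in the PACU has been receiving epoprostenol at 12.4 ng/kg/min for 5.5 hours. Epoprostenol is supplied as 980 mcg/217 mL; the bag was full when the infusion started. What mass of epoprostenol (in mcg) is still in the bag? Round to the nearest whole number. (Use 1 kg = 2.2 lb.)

Weight = 179.3 lb ÷ 2.2 lb/kg = 81.5 kg
Dose = 12.4 ng/kg/min × 81.5 kg = 1010.6 ng/min
1010.6 ng/min × 60 min/hr = 60636 ng/hr
Concentration = 980 mcg ÷ 217 mL = 4.516129 mcg/mL = 4516.129 ng/mL
Rate = 60636 ng/hr ÷ 4516.129 ng/mL = 13.42654 mL/hr
Volume infused = 13.42654 mL/hr × 5.5 hr = 73.84599 mL
Volume remaining = 217 − 73.84599 = 143.154 mL
Drug remaining = 143.154 mL × 4516.129 ng/mL = 646502 ng = 646.502 mcg

647 mcg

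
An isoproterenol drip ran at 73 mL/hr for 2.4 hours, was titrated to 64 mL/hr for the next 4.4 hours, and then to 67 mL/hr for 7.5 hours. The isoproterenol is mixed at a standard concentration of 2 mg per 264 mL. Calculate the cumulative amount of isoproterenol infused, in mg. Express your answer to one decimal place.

7.3 mg

Concentration = 2 mg ÷ 264 mL = 0.007575758 mg/mL
Stage 1: 73 mL/hr × 2.4 hr = 175.2 mL → 175.2 mL × 0.007575758 mg/mL = 1.327273 mg
Stage 2: 64 mL/hr × 4.4 hr = 281.6 mL → 281.6 mL × 0.007575758 mg/mL = 2.133333 mg
Stage 3: 67 mL/hr × 7.5 hr = 502.5 mL → 502.5 mL × 0.007575758 mg/mL = 3.806818 mg
Total = 1.327273 + 2.133333 + 3.806818 = 7.267424 mg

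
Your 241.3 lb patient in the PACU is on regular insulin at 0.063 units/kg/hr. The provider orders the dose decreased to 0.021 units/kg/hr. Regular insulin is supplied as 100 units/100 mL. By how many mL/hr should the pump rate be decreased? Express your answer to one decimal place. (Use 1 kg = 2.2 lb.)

4.6 mL/hr

At the current dose:
Weight = 241.3 lb ÷ 2.2 lb/kg = 109.6818 kg
Dose = 0.063 units/kg/hr × 109.6818 kg = 6.909955 units/hr
Concentration = 100 units ÷ 100 mL = 1 units/mL
Rate = 6.909955 units/hr ÷ 1 units/mL = 6.909955 mL/hr
At the new dose:
Dose = 0.021 units/kg/hr × 109.6818 kg = 2.303318 units/hr
Rate = 2.303318 units/hr ÷ 1 units/mL = 2.303318 mL/hr
Change = 2.303318 − 6.909955 = -4.606636 mL/hr → 4.606636 mL/hr decrease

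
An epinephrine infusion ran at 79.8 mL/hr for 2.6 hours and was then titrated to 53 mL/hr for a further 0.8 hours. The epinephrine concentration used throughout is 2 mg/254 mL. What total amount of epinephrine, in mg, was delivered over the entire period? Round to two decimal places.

1.97 mg

Concentration = 2 mg ÷ 254 mL = 0.007874016 mg/mL
Stage 1: 79.8 mL/hr × 2.6 hr = 207.48 mL → 207.48 mL × 0.007874016 mg/mL = 1.633701 mg
Stage 2: 53 mL/hr × 0.8 hr = 42.4 mL → 42.4 mL × 0.007874016 mg/mL = 0.3338583 mg
Total = 1.633701 + 0.3338583 = 1.967559 mg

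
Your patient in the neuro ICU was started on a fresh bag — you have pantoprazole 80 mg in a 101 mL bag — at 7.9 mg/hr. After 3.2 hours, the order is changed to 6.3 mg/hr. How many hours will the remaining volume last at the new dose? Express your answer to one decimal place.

Initial rate:
Concentration = 80 mg ÷ 101 mL = 0.7920792 mg/mL
Rate = 7.9 mg/hr ÷ 0.7920792 mg/mL = 9.97375 mL/hr
Volume infused so far = 9.97375 mL/hr × 3.2 hr = 31.916 mL
Volume remaining = 101 − 31.916 = 69.084 mL
New rate:
Rate = 6.3 mg/hr ÷ 0.7920792 mg/mL = 7.95375 mL/hr
Time remaining = 69.084 mL ÷ 7.95375 mL/hr = 8.685714 hr

8.7 hours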